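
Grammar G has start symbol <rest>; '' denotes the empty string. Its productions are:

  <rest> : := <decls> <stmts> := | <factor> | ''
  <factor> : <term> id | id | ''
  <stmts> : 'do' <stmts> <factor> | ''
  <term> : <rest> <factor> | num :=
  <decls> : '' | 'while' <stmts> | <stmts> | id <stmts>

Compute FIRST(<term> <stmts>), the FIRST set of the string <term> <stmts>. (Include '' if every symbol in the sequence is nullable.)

Add FIRST(<term>)\{''} = { :=, id, num }; <term> is nullable, continue.
Add FIRST(<stmts>)\{''} = { 'do' }; <stmts> is nullable, continue.
Every symbol is nullable, so include ''.

{ 'do', :=, id, num, '' }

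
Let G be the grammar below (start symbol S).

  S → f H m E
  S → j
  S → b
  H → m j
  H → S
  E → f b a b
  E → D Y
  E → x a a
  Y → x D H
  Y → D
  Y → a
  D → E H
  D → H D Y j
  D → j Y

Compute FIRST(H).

H → m j contributes {m}.
From H → S: add FIRST(S) = { b, f, j }.
Union: FIRST(H) = { b, f, j, m }.

{ b, f, j, m }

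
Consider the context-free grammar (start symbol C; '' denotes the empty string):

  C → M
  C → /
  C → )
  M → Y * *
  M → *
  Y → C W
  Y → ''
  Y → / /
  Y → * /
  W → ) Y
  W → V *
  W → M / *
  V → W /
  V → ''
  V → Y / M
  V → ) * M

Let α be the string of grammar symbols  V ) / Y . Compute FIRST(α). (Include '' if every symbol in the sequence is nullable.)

Add FIRST(V)\{''} = { ), *, / }; V is nullable, continue.
) is a terminal; add {)} and stop.

{ ), *, / }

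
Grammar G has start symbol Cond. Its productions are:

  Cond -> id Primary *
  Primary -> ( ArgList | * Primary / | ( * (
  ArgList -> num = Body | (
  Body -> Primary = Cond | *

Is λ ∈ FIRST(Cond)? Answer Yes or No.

No nonterminal in this grammar is nullable.
No production of Cond has an RHS whose symbols are all nullable, so Cond is not nullable.

No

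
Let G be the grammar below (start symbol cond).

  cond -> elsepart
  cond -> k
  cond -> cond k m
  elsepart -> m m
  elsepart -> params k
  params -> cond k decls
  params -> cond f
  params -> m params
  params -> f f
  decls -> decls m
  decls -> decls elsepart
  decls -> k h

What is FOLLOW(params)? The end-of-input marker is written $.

In elsepart -> params k: add FIRST(k) = { k }.
In params -> m params: params is at the end, add FOLLOW(params) = { k }.
Union: FOLLOW(params) = { k }.

{ k }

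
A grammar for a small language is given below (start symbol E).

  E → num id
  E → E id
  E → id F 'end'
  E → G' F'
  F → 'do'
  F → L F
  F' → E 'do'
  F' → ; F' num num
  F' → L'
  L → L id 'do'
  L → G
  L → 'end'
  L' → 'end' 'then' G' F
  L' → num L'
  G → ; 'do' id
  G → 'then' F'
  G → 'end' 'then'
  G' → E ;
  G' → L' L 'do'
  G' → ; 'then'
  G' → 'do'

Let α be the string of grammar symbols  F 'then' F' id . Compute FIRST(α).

{ 'do', 'end', 'then', ; }

Add FIRST(F) = { 'do', 'end', 'then', ; }; F is not nullable, stop.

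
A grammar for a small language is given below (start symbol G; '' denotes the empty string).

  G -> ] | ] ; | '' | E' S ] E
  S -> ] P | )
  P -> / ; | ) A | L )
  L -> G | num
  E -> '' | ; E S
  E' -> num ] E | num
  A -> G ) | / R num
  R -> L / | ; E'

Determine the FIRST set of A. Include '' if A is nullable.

{ ), /, ], num }

From A -> G ): G nullable, take FIRST(G) ∪ {)} = { ), ], num }.
A -> / R num contributes {/}.
Union: FIRST(A) = { ), /, ], num }.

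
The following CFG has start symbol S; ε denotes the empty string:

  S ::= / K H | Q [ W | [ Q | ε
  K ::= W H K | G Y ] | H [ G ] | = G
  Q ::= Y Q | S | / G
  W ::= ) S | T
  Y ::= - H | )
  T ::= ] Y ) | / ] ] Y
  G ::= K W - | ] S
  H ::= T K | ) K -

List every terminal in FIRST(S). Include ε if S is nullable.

S ::= / K H contributes {/}.
From S ::= Q [ W: Q nullable, take FIRST(Q) ∪ {[} = { ), -, /, [ }.
S ::= [ Q contributes {[}.
S ::= ε contributes ε.
Union: FIRST(S) = { ), -, /, [, ε }.

{ ), -, /, [, ε }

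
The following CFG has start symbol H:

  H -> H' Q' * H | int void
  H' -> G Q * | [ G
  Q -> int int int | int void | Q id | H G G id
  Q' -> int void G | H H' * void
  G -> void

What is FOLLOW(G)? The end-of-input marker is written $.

In H' -> G Q *: add FIRST(Q *) = { [, int, void }.
In H' -> [ G: G is at the end, add FOLLOW(H') = { *, [, int, void }.
In Q -> H G G id: add FIRST(G id) = { void }.
In Q -> H G G id: add FIRST(id) = { id }.
In Q' -> int void G: G is at the end, add FOLLOW(Q') = { * }.
Union: FOLLOW(G) = { *, [, id, int, void }.

{ *, [, id, int, void }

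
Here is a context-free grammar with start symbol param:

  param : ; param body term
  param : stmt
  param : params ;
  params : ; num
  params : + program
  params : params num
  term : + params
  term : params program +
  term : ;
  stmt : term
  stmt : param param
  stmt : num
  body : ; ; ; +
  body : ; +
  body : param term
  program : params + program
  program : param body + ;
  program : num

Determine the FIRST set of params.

params : ; num contributes {;}.
params : + program contributes {+}.
From params : params num: add FIRST(params) = { +, ; }.
Union: FIRST(params) = { +, ; }.

{ +, ; }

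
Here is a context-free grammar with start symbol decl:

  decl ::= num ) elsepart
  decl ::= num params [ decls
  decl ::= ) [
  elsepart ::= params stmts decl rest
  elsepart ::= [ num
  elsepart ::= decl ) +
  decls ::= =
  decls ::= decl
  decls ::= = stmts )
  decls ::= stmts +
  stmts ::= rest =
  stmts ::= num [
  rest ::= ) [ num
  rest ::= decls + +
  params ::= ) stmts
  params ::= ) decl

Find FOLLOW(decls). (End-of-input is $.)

In decl ::= num params [ decls: decls is at the end, add FOLLOW(decl) = { $, ), +, =, [, num }.
In rest ::= decls + +: add FIRST(+ +) = { + }.
Union: FOLLOW(decls) = { $, ), +, =, [, num }.

{ $, ), +, =, [, num }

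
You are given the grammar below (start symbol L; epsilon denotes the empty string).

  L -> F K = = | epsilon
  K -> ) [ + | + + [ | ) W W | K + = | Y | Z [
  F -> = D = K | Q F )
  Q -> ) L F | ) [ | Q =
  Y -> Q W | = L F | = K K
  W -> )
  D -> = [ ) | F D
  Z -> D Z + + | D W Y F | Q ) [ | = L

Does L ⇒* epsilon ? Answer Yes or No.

Yes

L has an epsilon-production, so L ⇒ epsilon.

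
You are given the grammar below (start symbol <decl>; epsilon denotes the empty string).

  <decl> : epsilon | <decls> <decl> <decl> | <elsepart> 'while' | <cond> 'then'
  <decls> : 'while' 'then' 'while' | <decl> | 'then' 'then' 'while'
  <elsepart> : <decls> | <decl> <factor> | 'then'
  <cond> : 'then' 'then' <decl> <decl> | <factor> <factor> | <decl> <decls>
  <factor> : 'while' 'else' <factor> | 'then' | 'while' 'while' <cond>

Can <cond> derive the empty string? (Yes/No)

<cond> : <decl> <decls> and each of <decl>, <decls> is nullable, so <cond> ⇒* epsilon.

Yes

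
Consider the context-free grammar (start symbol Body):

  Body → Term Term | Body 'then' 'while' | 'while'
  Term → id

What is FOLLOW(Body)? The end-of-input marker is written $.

Body is the start symbol, so $ ∈ FOLLOW(Body).
In Body → Body 'then' 'while': add FIRST('then' 'while') = { 'then' }.
Union: FOLLOW(Body) = { $, 'then' }.

{ $, 'then' }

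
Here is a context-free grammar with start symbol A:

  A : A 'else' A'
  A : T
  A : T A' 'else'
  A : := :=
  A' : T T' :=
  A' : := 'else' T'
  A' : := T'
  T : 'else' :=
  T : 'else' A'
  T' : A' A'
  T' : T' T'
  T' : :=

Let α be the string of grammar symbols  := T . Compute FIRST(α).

{ := }

:= is a terminal; add {:=} and stop.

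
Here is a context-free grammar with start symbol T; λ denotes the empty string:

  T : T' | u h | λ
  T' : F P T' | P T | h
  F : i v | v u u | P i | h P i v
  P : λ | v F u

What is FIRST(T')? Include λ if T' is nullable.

From T' : F P T': add FIRST(F) = { h, i, v }.
From T' : P T: P, T nullable, take FIRST(P) ∪ FIRST(T) = { h, i, u, v }; also λ since the whole RHS is nullable.
T' : h contributes {h}.
Union: FIRST(T') = { h, i, u, v, λ }.

{ h, i, u, v, λ }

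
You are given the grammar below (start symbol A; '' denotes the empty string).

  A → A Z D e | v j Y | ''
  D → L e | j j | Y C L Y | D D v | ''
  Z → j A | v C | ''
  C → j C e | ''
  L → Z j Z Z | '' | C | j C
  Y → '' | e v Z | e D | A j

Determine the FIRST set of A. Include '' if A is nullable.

From A → A Z D e: A, Z, D nullable, take FIRST(A) ∪ FIRST(Z) ∪ FIRST(D) ∪ {e} = { e, j, v }.
A → v j Y contributes {v}.
A → '' contributes ''.
Union: FIRST(A) = { e, j, v, '' }.

{ e, j, v, '' }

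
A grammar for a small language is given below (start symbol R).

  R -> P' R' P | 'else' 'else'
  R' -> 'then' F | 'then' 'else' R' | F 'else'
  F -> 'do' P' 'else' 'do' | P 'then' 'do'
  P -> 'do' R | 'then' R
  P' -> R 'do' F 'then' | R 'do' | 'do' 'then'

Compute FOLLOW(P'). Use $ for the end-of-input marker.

{ 'do', 'else', 'then' }

In R -> P' R' P: add FIRST(R' P) = { 'do', 'then' }.
In F -> 'do' P' 'else' 'do': add FIRST('else' 'do') = { 'else' }.
Union: FOLLOW(P') = { 'do', 'else', 'then' }.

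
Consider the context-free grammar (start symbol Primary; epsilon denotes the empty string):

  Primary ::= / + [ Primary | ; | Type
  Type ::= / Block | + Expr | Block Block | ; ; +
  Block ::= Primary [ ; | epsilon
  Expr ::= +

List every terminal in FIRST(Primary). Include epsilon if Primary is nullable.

{ +, /, ;, [, epsilon }

Primary ::= / + [ Primary contributes {/}.
Primary ::= ; contributes {;}.
From Primary ::= Type: add FIRST(Type) = { +, /, ;, [, epsilon } (including epsilon since Type is nullable).
Union: FIRST(Primary) = { +, /, ;, [, epsilon }.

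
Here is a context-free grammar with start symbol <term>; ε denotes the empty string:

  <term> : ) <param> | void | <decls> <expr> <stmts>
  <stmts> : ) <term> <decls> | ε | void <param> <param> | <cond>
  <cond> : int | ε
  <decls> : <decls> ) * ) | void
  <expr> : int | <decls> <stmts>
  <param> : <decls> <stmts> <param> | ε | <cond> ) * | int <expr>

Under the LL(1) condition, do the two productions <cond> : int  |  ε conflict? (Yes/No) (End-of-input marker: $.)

Yes

FIRST(int) = { int } and FIRST(ε) = { ε }.
The second alternative is nullable and FOLLOW(<cond>) = { $, ), int, void } shares int with FIRST of the first — conflict.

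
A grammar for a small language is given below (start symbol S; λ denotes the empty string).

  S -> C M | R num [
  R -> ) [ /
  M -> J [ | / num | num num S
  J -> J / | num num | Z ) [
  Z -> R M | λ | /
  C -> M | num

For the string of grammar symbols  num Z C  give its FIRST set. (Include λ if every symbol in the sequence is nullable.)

num is a terminal; add {num} and stop.

{ num }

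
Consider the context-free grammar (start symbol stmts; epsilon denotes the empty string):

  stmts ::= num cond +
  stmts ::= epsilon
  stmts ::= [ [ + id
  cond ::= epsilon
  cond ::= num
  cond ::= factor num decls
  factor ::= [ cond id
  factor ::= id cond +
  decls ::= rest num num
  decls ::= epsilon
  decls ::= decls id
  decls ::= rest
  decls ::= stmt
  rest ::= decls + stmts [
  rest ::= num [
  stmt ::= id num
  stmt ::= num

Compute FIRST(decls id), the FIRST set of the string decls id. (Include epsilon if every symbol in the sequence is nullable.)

Add FIRST(decls)\{epsilon} = { +, id, num }; decls is nullable, continue.
id is a terminal; add {id} and stop.

{ +, id, num }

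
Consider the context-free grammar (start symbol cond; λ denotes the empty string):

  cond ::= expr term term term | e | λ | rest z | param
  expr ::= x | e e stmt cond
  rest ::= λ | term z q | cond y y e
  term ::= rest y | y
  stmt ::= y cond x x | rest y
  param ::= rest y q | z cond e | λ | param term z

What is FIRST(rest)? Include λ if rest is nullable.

{ e, x, y, z, λ }

rest ::= λ contributes λ.
From rest ::= term z q: add FIRST(term) = { e, x, y, z }.
From rest ::= cond y y e: cond nullable, take FIRST(cond) ∪ {y} = { e, x, y, z }.
Union: FIRST(rest) = { e, x, y, z, λ }.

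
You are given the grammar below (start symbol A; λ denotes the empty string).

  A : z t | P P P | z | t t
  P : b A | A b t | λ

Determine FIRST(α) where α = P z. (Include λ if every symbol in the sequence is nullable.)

Add FIRST(P)\{λ} = { b, t, z }; P is nullable, continue.
z is a terminal; add {z} and stop.

{ b, t, z }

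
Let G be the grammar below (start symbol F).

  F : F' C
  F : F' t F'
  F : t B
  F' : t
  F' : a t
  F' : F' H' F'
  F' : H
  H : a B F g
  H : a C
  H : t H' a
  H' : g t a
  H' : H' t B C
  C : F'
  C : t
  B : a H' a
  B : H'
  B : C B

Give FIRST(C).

{ a, t }

From C : F': add FIRST(F') = { a, t }.
C : t contributes {t}.
Union: FIRST(C) = { a, t }.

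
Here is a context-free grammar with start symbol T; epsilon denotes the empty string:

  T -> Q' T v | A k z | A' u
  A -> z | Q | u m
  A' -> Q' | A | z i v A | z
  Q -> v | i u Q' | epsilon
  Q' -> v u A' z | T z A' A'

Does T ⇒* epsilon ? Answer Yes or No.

No

Nullable nonterminals: A, A', Q.
No production of T has an RHS whose symbols are all nullable, so T is not nullable.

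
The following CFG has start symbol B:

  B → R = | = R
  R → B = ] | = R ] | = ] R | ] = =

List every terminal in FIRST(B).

From B → R =: add FIRST(R) = { =, ] }.
B → = R contributes {=}.
Union: FIRST(B) = { =, ] }.

{ =, ] }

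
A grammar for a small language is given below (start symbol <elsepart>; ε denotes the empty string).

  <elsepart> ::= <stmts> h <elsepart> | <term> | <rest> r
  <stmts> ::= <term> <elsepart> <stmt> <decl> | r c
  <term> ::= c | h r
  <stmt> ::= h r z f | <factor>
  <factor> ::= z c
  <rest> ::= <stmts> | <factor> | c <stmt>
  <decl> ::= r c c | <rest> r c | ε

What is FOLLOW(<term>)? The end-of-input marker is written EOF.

{ EOF, c, h, r, z }

In <elsepart> ::= <term>: <term> is at the end, add FOLLOW(<elsepart>) = { EOF, h, z }.
In <stmts> ::= <term> <elsepart> <stmt> <decl>: add FIRST(<elsepart> <stmt> <decl>) = { c, h, r, z }.
Union: FOLLOW(<term>) = { EOF, c, h, r, z }.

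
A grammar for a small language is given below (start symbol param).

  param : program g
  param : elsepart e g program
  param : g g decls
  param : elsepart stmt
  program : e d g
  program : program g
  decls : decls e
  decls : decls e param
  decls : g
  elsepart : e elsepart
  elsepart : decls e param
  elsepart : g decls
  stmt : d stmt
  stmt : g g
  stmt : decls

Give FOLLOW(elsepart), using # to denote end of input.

{ d, e, g }

In param : elsepart e g program: add FIRST(e g program) = { e }.
In param : elsepart stmt: add FIRST(stmt) = { d, g }.
In elsepart : e elsepart: elsepart is at the end, add FOLLOW(elsepart) = { d, e, g }.
Union: FOLLOW(elsepart) = { d, e, g }.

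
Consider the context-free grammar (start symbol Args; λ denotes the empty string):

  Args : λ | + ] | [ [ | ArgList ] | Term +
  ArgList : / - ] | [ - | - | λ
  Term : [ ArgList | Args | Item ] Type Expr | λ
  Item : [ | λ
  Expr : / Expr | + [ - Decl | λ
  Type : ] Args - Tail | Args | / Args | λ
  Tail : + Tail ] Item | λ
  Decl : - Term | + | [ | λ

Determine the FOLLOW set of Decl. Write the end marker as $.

{ + }

In Expr : + [ - Decl: Decl is at the end, add FOLLOW(Expr) = { + }.
Union: FOLLOW(Decl) = { + }.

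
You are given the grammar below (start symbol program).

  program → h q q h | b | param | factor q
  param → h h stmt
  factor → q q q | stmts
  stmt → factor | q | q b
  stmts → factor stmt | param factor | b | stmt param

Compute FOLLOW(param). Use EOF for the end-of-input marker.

{ EOF, b, h, q }

In program → param: param is at the end, add FOLLOW(program) = { EOF }.
In stmts → param factor: add FIRST(factor) = { b, h, q }.
In stmts → stmt param: param is at the end, add FOLLOW(stmts) = { EOF, b, h, q }.
Union: FOLLOW(param) = { EOF, b, h, q }.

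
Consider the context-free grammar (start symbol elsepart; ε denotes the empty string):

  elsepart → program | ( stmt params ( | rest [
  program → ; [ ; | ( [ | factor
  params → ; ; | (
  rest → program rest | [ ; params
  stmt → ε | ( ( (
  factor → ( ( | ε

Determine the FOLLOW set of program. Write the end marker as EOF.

{ EOF, (, ;, [ }

In elsepart → program: program is at the end, add FOLLOW(elsepart) = { EOF }.
In rest → program rest: add FIRST(rest) = { (, ;, [ }.
Union: FOLLOW(program) = { EOF, (, ;, [ }.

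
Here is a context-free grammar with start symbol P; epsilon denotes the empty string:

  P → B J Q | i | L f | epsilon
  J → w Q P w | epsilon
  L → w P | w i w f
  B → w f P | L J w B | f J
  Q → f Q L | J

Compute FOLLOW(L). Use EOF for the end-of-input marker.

{ EOF, f, i, w }

In P → L f: add FIRST(f) = { f }.
In B → L J w B: add FIRST(J w B) = { w }.
In Q → f Q L: L is at the end, add FOLLOW(Q) = { EOF, f, i, w }.
Union: FOLLOW(L) = { EOF, f, i, w }.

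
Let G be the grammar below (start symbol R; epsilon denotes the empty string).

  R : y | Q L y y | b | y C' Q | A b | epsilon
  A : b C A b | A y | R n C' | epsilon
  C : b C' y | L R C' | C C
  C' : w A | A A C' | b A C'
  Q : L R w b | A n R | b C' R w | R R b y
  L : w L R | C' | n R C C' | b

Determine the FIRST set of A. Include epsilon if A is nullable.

{ b, n, w, y, epsilon }

A : b C A b contributes {b}.
From A : A y: A nullable, take FIRST(A) ∪ {y} = { b, n, w, y }.
From A : R n C': R nullable, take FIRST(R) ∪ {n} = { b, n, w, y }.
A : epsilon contributes epsilon.
Union: FIRST(A) = { b, n, w, y, epsilon }.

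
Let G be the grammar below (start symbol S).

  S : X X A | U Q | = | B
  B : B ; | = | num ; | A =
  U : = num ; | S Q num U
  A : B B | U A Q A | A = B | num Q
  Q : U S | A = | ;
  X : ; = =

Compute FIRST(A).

{ ;, =, num }

From A : B B: add FIRST(B) = { ;, =, num }.
From A : U A Q A: add FIRST(U) = { ;, =, num }.
From A : A = B: add FIRST(A) = { ;, =, num }.
A : num Q contributes {num}.
Union: FIRST(A) = { ;, =, num }.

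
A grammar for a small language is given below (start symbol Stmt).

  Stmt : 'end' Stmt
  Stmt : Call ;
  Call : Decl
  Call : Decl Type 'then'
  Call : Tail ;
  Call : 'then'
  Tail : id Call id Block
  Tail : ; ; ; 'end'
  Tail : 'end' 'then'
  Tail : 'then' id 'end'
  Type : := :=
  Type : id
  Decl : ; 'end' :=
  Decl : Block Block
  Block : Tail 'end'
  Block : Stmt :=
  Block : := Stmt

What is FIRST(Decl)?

Decl : ; 'end' := contributes {;}.
From Decl : Block Block: add FIRST(Block) = { 'end', 'then', :=, ;, id }.
Union: FIRST(Decl) = { 'end', 'then', :=, ;, id }.

{ 'end', 'then', :=, ;, id }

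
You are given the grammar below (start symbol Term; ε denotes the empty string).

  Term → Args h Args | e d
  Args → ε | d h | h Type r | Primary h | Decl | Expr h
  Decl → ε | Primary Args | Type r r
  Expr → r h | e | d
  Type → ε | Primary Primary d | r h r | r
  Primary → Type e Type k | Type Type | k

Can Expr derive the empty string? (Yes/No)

No

Nullable nonterminals: Args, Decl, Primary, Type.
No production of Expr has an RHS whose symbols are all nullable, so Expr is not nullable.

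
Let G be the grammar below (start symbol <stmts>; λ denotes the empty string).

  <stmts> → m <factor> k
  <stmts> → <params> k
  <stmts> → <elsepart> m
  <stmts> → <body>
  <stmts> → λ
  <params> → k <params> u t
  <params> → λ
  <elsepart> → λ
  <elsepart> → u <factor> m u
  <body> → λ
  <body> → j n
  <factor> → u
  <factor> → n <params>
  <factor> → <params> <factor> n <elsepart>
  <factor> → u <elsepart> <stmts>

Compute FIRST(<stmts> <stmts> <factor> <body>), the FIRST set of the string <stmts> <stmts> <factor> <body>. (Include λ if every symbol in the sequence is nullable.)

{ j, k, m, n, u }

Add FIRST(<stmts>)\{λ} = { j, k, m, u }; <stmts> is nullable, continue.
Add FIRST(<stmts>)\{λ} = { j, k, m, u }; <stmts> is nullable, continue.
Add FIRST(<factor>) = { k, n, u }; <factor> is not nullable, stop.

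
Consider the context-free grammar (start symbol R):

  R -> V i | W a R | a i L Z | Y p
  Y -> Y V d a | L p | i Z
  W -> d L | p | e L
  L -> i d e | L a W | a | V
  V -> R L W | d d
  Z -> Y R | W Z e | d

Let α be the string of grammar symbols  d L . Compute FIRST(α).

{ d }

d is a terminal; add {d} and stop.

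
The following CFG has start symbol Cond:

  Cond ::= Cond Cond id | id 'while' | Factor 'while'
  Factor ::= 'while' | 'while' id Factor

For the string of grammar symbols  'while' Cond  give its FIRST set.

'while' is a terminal; add {'while'} and stop.

{ 'while' }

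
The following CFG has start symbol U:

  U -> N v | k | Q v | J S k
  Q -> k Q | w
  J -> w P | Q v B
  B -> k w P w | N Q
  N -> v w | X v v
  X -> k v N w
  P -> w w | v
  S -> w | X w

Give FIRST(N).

N -> v w contributes {v}.
From N -> X v v: add FIRST(X) = { k }.
Union: FIRST(N) = { k, v }.

{ k, v }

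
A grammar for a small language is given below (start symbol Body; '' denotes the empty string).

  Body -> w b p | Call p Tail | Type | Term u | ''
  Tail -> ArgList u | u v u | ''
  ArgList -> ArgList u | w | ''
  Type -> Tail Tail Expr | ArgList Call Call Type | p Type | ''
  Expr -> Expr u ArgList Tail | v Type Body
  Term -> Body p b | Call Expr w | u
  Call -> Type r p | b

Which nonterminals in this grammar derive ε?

{ ArgList, Body, Tail, Type }

Directly nullable (have an ''-production): Body, Tail, ArgList, Type.
No other nonterminal has a production whose RHS symbols are all nullable.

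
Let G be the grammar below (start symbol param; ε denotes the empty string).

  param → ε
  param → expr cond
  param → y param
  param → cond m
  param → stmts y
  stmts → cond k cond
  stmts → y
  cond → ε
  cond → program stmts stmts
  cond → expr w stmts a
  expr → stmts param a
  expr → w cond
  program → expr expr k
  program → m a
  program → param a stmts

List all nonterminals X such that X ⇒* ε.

Directly nullable (have an ε-production): param, cond.
No other nonterminal has a production whose RHS symbols are all nullable.

{ cond, param }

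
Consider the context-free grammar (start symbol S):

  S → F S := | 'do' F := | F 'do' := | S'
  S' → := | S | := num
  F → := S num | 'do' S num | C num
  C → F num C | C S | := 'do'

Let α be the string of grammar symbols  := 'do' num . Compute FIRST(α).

:= is a terminal; add {:=} and stop.

{ := }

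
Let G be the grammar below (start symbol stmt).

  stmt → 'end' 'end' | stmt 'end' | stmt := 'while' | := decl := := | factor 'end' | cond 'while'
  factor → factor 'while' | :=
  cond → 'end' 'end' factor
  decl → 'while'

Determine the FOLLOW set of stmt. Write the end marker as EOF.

stmt is the start symbol, so EOF ∈ FOLLOW(stmt).
In stmt → stmt 'end': add FIRST('end') = { 'end' }.
In stmt → stmt := 'while': add FIRST(:= 'while') = { := }.
Union: FOLLOW(stmt) = { EOF, 'end', := }.

{ EOF, 'end', := }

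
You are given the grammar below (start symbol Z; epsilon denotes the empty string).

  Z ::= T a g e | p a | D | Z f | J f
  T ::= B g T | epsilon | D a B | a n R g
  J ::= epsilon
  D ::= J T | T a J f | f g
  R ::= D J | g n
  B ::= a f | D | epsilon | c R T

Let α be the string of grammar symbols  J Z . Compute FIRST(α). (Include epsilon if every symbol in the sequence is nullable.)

{ a, c, f, g, p, epsilon }

Add FIRST(J)\{epsilon} = {  }; J is nullable, continue.
Add FIRST(Z)\{epsilon} = { a, c, f, g, p }; Z is nullable, continue.
Every symbol is nullable, so include epsilon.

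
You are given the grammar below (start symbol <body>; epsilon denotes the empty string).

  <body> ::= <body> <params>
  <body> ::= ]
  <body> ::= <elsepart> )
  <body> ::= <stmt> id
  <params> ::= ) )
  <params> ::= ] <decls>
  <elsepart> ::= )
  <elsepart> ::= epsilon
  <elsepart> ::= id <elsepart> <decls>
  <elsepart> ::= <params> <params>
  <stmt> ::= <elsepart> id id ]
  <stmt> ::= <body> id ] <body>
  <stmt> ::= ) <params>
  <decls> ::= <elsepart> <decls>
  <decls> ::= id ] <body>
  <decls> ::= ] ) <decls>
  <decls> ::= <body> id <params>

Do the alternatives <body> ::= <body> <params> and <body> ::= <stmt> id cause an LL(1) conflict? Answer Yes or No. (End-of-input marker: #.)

FIRST(<body> <params>) = { ), ], id } and FIRST(<stmt> id) = { ), ], id }.
Both contain ), so the two alternatives are not disjoint — LL(1) conflict.

Yes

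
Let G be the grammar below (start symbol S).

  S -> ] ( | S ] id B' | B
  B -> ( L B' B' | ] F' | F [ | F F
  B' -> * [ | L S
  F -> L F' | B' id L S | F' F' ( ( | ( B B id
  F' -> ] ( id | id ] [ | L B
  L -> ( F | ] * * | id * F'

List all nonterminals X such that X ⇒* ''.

No nonterminal has an empty production or an RHS whose symbols are all nullable.

{ } (none)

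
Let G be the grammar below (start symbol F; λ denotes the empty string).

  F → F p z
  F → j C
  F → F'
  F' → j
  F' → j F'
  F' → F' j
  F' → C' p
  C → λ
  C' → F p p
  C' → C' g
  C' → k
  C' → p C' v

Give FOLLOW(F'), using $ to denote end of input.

{ $, j, p }

In F → F': F' is at the end, add FOLLOW(F) = { $, p }.
In F' → j F': F' is at the end, add FOLLOW(F') = { $, j, p }.
In F' → F' j: add FIRST(j) = { j }.
Union: FOLLOW(F') = { $, j, p }.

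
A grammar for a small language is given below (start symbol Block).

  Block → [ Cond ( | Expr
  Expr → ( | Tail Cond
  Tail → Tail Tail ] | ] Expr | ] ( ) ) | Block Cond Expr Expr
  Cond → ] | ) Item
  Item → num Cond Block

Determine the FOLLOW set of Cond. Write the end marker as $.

In Block → [ Cond (: add FIRST(() = { ( }.
In Expr → Tail Cond: Cond is at the end, add FOLLOW(Expr) = { $, (, ), [, ] }.
In Tail → Block Cond Expr Expr: add FIRST(Expr Expr) = { (, [, ] }.
In Item → num Cond Block: add FIRST(Block) = { (, [, ] }.
Union: FOLLOW(Cond) = { $, (, ), [, ] }.

{ $, (, ), [, ] }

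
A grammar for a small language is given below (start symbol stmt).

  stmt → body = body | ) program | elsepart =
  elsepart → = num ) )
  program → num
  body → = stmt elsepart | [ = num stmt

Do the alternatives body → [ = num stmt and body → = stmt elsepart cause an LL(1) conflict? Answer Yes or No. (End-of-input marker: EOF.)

No

FIRST([ = num stmt) = { [ } and FIRST(= stmt elsepart) = { = }.
The FIRST sets are disjoint and neither alternative is nullable — no conflict.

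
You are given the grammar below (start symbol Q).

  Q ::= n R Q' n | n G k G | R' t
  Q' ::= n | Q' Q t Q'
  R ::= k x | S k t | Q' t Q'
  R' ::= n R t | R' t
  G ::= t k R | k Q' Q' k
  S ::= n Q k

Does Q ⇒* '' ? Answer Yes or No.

No nonterminal in this grammar is nullable.
No production of Q has an RHS whose symbols are all nullable, so Q is not nullable.

No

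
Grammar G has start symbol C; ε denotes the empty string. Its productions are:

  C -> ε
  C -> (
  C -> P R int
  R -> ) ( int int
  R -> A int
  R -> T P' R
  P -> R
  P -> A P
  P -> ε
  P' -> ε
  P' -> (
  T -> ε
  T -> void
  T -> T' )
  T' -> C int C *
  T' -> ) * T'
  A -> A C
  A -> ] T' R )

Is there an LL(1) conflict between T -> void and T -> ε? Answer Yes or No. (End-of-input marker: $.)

Yes

FIRST(void) = { void } and FIRST(ε) = { ε }.
The second alternative is nullable and FOLLOW(T) = { (, ), ], int, void } shares void with FIRST of the first — conflict.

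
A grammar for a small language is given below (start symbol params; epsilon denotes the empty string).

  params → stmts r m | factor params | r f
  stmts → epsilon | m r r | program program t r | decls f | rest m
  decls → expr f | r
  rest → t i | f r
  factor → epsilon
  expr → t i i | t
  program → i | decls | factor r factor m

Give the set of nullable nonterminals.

{ factor, stmts }

Directly nullable (have an epsilon-production): stmts, factor.
No other nonterminal has a production whose RHS symbols are all nullable.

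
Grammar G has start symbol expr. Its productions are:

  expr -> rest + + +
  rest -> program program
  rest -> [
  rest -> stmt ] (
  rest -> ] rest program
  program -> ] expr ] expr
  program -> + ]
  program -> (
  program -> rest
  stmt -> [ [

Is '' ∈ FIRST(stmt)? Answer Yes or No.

No nonterminal in this grammar is nullable.
No production of stmt has an RHS whose symbols are all nullable, so stmt is not nullable.

No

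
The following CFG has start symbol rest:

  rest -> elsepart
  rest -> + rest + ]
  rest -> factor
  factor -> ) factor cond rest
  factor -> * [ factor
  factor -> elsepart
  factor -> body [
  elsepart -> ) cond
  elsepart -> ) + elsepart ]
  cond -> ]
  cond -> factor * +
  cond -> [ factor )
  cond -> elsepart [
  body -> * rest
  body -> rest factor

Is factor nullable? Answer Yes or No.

No nonterminal in this grammar is nullable.
No production of factor has an RHS whose symbols are all nullable, so factor is not nullable.

No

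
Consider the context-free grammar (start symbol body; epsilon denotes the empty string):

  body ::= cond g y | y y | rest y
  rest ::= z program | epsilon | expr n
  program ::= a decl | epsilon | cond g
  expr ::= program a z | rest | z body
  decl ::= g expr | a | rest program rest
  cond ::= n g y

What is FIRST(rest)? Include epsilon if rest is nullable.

{ a, n, z, epsilon }

rest ::= z program contributes {z}.
rest ::= epsilon contributes epsilon.
From rest ::= expr n: expr nullable, take FIRST(expr) ∪ {n} = { a, n, z }.
Union: FIRST(rest) = { a, n, z, epsilon }.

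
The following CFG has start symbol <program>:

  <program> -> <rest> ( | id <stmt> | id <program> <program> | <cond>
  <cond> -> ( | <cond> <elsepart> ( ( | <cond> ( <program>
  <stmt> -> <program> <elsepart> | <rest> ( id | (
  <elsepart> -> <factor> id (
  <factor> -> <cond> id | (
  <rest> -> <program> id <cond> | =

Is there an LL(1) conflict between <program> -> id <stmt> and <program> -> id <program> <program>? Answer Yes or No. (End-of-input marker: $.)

FIRST(id <stmt>) = { id } and FIRST(id <program> <program>) = { id }.
Both contain id, so the two alternatives are not disjoint — LL(1) conflict.

Yes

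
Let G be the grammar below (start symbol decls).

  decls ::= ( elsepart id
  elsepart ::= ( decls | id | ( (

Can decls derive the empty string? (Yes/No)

No nonterminal in this grammar is nullable.
No production of decls has an RHS whose symbols are all nullable, so decls is not nullable.

No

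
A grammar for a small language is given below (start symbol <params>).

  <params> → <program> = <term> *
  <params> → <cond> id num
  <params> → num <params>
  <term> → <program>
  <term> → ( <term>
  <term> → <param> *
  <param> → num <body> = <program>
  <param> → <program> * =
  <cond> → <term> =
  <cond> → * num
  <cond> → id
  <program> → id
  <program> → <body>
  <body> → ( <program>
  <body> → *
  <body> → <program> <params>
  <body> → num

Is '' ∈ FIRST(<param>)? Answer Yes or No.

No nonterminal in this grammar is nullable.
No production of <param> has an RHS whose symbols are all nullable, so <param> is not nullable.

No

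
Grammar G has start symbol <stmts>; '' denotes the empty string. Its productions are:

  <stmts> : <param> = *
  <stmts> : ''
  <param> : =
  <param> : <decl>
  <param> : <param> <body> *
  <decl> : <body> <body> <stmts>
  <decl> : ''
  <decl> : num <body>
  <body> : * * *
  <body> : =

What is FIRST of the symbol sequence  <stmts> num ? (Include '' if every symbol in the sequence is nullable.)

Add FIRST(<stmts>)\{''} = { *, =, num }; <stmts> is nullable, continue.
num is a terminal; add {num} and stop.

{ *, =, num }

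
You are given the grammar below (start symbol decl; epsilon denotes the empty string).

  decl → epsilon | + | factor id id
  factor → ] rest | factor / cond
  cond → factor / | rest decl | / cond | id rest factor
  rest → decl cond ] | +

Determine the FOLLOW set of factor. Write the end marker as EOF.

In decl → factor id id: add FIRST(id id) = { id }.
In factor → factor / cond: add FIRST(/ cond) = { / }.
In cond → factor /: add FIRST(/) = { / }.
In cond → id rest factor: factor is at the end, add FOLLOW(cond) = { /, ], id }.
Union: FOLLOW(factor) = { /, ], id }.

{ /, ], id }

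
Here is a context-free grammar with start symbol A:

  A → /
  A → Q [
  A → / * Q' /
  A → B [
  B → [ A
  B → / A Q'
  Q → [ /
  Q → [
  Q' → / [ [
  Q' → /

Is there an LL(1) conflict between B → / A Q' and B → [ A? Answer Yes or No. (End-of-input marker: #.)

FIRST(/ A Q') = { / } and FIRST([ A) = { [ }.
The FIRST sets are disjoint and neither alternative is nullable — no conflict.

No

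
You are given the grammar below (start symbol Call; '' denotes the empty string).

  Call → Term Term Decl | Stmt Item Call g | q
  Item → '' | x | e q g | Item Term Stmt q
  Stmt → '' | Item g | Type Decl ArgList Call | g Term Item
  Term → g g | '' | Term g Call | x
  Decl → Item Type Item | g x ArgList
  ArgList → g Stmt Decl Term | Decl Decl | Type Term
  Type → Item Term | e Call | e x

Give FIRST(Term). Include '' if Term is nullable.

Term → g g contributes {g}.
Term → '' contributes ''.
From Term → Term g Call: Term nullable, take FIRST(Term) ∪ {g} = { g, x }.
Term → x contributes {x}.
Union: FIRST(Term) = { g, x, '' }.

{ g, x, '' }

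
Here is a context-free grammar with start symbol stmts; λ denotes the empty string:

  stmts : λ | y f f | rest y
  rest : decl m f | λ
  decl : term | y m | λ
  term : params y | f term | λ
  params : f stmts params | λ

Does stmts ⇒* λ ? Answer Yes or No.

Yes

stmts has an λ-production, so stmts ⇒ λ.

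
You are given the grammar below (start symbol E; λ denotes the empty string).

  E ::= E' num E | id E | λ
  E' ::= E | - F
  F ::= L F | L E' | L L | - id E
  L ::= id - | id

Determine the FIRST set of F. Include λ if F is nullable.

From F ::= L F: add FIRST(L) = { id }.
From F ::= L E': add FIRST(L) = { id }.
From F ::= L L: add FIRST(L) = { id }.
F ::= - id E contributes {-}.
Union: FIRST(F) = { -, id }.

{ -, id }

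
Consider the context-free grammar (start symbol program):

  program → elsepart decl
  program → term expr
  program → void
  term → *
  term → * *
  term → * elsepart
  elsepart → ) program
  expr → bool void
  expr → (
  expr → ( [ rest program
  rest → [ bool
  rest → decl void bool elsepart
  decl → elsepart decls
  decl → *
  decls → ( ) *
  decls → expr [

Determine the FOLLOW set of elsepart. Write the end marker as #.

In program → elsepart decl: add FIRST(decl) = { ), * }.
In term → * elsepart: elsepart is at the end, add FOLLOW(term) = { (, bool }.
In rest → decl void bool elsepart: elsepart is at the end, add FOLLOW(rest) = { ), *, void }.
In decl → elsepart decls: add FIRST(decls) = { (, bool }.
Union: FOLLOW(elsepart) = { (, ), *, bool, void }.

{ (, ), *, bool, void }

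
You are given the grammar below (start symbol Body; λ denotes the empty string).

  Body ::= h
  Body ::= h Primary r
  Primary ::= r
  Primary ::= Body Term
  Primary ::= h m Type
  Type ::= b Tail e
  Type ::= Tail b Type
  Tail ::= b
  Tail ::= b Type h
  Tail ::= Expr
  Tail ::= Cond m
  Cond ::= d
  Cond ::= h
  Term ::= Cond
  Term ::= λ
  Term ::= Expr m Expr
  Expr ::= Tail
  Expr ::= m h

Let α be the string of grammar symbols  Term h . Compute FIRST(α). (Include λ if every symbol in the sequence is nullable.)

{ b, d, h, m }

Add FIRST(Term)\{λ} = { b, d, h, m }; Term is nullable, continue.
h is a terminal; add {h} and stop.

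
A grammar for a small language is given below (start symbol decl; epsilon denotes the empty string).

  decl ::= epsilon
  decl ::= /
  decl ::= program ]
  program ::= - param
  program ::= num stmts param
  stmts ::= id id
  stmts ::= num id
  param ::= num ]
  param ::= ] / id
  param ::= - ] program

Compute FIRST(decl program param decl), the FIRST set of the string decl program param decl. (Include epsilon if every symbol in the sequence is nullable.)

Add FIRST(decl)\{epsilon} = { -, /, num }; decl is nullable, continue.
Add FIRST(program) = { -, num }; program is not nullable, stop.

{ -, /, num }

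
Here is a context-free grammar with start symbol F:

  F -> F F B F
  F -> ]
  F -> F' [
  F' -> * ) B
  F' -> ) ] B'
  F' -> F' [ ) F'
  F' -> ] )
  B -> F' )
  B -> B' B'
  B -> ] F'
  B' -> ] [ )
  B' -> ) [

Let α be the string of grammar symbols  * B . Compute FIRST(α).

{ * }

* is a terminal; add {*} and stop.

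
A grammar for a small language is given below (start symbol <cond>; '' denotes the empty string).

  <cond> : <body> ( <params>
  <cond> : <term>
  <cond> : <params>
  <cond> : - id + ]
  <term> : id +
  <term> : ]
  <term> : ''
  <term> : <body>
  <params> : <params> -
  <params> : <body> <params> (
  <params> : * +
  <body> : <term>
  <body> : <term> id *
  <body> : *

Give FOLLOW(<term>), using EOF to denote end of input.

In <cond> : <term>: <term> is at the end, add FOLLOW(<cond>) = { EOF }.
In <body> : <term>: <term> is at the end, add FOLLOW(<body>) = { EOF, (, *, ], id }.
In <body> : <term> id *: add FIRST(id *) = { id }.
Union: FOLLOW(<term>) = { EOF, (, *, ], id }.

{ EOF, (, *, ], id }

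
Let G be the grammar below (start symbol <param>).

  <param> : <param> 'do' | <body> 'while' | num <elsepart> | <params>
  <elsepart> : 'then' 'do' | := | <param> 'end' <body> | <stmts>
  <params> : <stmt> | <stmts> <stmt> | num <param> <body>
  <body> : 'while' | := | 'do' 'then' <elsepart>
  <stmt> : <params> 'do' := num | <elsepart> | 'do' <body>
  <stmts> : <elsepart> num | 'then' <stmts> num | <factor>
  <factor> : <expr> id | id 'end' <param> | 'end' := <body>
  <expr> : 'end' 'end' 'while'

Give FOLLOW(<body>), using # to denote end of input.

In <param> : <body> 'while': add FIRST('while') = { 'while' }.
In <elsepart> : <param> 'end' <body>: <body> is at the end, add FOLLOW(<elsepart>) = { #, 'do', 'end', 'then', 'while', :=, id, num }.
In <params> : num <param> <body>: <body> is at the end, add FOLLOW(<params>) = { #, 'do', 'end', 'then', 'while', :=, id, num }.
In <stmt> : 'do' <body>: <body> is at the end, add FOLLOW(<stmt>) = { #, 'do', 'end', 'then', 'while', :=, id, num }.
In <factor> : 'end' := <body>: <body> is at the end, add FOLLOW(<factor>) = { #, 'do', 'end', 'then', 'while', :=, id, num }.
Union: FOLLOW(<body>) = { #, 'do', 'end', 'then', 'while', :=, id, num }.

{ #, 'do', 'end', 'then', 'while', :=, id, num }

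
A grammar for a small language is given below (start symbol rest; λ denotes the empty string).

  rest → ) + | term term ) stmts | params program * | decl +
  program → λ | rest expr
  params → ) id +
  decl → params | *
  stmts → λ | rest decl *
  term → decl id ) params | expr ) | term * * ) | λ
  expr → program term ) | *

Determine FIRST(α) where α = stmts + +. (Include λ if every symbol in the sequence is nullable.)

{ ), *, + }

Add FIRST(stmts)\{λ} = { ), * }; stmts is nullable, continue.
+ is a terminal; add {+} and stop.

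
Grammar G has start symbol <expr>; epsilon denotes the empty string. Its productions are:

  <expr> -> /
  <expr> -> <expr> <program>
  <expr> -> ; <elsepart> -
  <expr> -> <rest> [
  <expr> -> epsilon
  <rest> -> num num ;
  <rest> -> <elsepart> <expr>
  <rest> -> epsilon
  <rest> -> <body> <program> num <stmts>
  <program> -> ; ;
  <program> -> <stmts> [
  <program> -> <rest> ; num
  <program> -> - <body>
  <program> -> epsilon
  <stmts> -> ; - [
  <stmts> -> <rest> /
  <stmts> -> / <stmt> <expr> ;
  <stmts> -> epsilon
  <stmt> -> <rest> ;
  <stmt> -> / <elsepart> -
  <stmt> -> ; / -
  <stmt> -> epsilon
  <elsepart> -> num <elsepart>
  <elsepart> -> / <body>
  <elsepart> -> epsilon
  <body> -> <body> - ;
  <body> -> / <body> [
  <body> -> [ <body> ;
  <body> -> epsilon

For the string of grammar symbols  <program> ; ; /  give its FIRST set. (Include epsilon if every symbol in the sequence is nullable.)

Add FIRST(<program>)\{epsilon} = { -, /, ;, [, num }; <program> is nullable, continue.
; is a terminal; add {;} and stop.

{ -, /, ;, [, num }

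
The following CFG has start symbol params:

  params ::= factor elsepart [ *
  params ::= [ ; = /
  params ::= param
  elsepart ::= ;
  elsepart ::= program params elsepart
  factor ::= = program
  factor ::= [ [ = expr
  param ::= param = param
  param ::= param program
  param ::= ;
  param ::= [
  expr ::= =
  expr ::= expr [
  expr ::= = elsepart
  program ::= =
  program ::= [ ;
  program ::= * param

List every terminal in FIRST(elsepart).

elsepart ::= ; contributes {;}.
From elsepart ::= program params elsepart: add FIRST(program) = { *, =, [ }.
Union: FIRST(elsepart) = { *, ;, =, [ }.

{ *, ;, =, [ }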